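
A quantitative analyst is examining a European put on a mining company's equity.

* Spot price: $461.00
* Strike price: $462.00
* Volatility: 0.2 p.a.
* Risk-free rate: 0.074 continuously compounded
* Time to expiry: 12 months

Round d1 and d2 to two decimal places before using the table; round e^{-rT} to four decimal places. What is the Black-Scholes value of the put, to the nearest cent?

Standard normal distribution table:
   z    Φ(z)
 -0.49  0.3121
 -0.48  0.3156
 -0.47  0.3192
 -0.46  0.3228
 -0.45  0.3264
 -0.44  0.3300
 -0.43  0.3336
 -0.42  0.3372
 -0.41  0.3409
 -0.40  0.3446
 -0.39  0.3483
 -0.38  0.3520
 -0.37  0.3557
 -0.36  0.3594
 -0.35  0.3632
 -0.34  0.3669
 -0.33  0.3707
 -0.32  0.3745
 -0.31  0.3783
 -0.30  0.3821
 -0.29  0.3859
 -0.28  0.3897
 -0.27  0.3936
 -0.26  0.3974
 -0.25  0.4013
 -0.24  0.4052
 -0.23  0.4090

$21.70

σ√T = 0.2·√1 = 0.2000
ln(S/K) + (r + σ²/2)T = ln(461/462) + (0.074 + 0.2²/2)·1 = -0.0022 + 0.0940 = 0.0918
d₁ = 0.0918 / 0.2000 = 0.4592 ⇒ 0.46
d₂ = d₁ − σ√T = 0.4592 − 0.2000 = 0.2592 ⇒ 0.26
exp(−rT) = exp(−0.074·1) = 0.9287
N(−d₂) = N(-0.26) = 0.3974;  N(−d₁) = N(-0.46) = 0.3228
P = 462·0.9287·0.3974 − 461·0.3228 = 170.5082 − 148.8108 = 21.6974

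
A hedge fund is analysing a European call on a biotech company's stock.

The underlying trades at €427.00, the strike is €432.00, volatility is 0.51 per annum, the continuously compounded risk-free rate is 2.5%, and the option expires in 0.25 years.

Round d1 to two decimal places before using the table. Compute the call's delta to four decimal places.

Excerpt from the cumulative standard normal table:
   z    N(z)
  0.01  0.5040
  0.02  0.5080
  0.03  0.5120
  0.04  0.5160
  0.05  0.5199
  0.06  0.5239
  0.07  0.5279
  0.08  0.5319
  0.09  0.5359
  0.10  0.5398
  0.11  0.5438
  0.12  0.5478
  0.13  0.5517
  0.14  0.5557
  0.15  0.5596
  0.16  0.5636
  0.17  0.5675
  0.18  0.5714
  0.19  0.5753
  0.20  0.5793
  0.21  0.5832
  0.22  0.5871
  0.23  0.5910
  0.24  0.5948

σ√T = 0.51·√0.25 = 0.2550
d₁ = [ln(427/432) + (0.025 + ½·0.51²)·0.25] / (σ√T) = (-0.0116 + 0.0388) / 0.2550 = 0.1064 which rounds to 0.11
N(d₁) = N(0.11) = 0.5438
Δ_call = N(d₁) = 0.5438

0.5438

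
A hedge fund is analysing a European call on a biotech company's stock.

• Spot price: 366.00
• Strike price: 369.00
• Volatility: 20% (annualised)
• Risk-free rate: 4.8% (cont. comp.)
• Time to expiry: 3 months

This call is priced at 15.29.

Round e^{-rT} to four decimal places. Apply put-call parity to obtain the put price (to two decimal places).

13.90

e^(−rT) = e^(−0.048·0.25) = 0.9881
Put-call parity: C − P = S − K·e^(−rT) = 366 − 369·0.9881 = 366 − 364.6089 = 1.3911
P = C − (C − P) = 15.29 − (1.3911) = 13.8989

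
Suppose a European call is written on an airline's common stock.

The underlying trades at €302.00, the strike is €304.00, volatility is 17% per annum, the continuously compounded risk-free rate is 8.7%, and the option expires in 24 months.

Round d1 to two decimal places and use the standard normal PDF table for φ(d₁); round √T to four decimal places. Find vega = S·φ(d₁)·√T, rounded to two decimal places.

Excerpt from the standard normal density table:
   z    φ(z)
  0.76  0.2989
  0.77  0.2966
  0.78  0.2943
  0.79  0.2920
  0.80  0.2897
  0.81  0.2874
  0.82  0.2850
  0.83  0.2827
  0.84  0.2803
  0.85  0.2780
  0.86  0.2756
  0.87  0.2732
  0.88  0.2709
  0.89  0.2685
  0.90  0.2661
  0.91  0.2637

121.72

σ√T = 0.17 × 1.4142 = 0.2404
d₁ = [ln(302/304) + (0.087 + 0.17²/2)·2] / 0.2404 = [-0.0066 + 0.2029] / 0.2404 = 0.8165 ⇒ 0.82
√T = √2 = 1.4142
φ(d₁) = φ(0.82) = 0.2850
vega = S·φ(d₁)·√T = 302·0.2850·1.4142 = 121.7202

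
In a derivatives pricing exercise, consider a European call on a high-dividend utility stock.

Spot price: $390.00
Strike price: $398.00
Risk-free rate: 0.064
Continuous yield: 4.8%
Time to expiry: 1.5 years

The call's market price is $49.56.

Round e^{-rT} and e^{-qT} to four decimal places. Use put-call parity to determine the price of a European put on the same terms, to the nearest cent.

$48.25

exp(−qT) = exp(−0.048·1.5) = 0.9305;  exp(−rT) = exp(−0.064·1.5) = 0.9085
Put-call parity: C − P = S·e^(−qT) − K·e^(−rT) = 390·0.9305 − 398·0.9085 = 362.8950 − 361.5830 = 1.3120
P = C − (C − P) = 49.56 − (1.3120) = 48.2480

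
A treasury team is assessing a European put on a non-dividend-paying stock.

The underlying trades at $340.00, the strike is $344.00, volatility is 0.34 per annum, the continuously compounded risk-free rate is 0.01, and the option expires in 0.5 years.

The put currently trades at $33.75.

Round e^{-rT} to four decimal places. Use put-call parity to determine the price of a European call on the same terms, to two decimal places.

$31.47

exp(−rT) = exp(−0.01·0.5) = 0.9950
Put-call parity: C − P = S − K·e^(−rT) = 340 − 344·0.9950 = 340 − 342.2800 = -2.2800
C = P + (C − P) = 33.75 + (-2.2800) = 31.4700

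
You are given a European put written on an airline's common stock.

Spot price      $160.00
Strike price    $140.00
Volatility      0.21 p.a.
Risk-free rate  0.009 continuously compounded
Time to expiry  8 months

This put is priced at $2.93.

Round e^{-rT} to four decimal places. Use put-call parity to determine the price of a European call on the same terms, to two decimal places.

e^(−rT) = e^(−0.009·0.6667) = 0.9940
Put-call parity: C − P = S − K·e^(−rT) = 160 − 140·0.9940 = 160 − 139.1600 = 20.8400
C = P + (C − P) = 2.93 + (20.8400) = 23.7700

$23.77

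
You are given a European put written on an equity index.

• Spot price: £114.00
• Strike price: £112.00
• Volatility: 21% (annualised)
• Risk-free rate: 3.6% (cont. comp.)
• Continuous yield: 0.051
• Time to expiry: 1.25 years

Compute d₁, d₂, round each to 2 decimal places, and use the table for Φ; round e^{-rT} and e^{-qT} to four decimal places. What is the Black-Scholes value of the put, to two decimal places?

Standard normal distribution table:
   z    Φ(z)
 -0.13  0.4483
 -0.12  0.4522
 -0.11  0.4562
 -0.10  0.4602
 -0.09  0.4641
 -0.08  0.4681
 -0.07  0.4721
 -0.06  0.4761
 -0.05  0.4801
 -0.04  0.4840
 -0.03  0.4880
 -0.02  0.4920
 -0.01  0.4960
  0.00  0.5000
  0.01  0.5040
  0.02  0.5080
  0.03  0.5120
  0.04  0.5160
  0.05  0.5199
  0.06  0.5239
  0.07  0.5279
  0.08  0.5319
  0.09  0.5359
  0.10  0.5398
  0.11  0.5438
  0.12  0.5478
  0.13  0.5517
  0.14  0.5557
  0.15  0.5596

£9.86

T = 1.25;  σ√T = 0.2348
d₁ = [ln(114/112) + (0.036 − 0.051 + 0.21²/2)·1.25] / 0.2348 = [0.0177 + 0.0088] / 0.2348 = 0.1129 ≈ 0.11
d₂ = d₁ − σ√T = 0.1129 − 0.2348 = -0.1219 ≈ -0.12
exp(−qT) = exp(−0.051·1.25) = 0.9382;  exp(−rT) = exp(−0.036·1.25) = 0.9560
P = 112·0.9560·N(0.12) − 114·0.9382·N(-0.11) = 112·0.9560·0.5478 − 114·0.9382·0.4562 = 58.6540 − 48.7928 = 9.8613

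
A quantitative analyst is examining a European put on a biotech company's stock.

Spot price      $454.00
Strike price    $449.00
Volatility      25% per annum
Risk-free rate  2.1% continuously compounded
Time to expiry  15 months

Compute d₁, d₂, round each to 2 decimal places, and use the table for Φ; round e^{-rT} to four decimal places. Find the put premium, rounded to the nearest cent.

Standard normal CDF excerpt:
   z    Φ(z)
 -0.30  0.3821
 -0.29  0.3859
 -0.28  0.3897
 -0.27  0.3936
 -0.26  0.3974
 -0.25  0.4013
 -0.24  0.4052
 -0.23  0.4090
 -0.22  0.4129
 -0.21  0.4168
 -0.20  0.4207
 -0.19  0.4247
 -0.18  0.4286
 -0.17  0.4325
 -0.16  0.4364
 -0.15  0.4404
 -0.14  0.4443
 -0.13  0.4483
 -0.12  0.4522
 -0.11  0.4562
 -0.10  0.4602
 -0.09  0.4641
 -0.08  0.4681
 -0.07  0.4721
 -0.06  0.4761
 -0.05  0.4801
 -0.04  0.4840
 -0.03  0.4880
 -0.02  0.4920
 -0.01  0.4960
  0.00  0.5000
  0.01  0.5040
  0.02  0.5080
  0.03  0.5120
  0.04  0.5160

$41.74

T = 1.25;  σ√T = 0.2795
ln(S/K) + (r + σ²/2)T = ln(454/449) + (0.021 + 0.25²/2)·1.25 = 0.0111 + 0.0653 = 0.0764
d₁ = 0.0764 / 0.2795 = 0.2733 ⇒ 0.27
d₂ = d₁ − σ√T = 0.2733 − 0.2795 = -0.0062 ⇒ -0.01
exp(−rT) = exp(−0.021·1.25) = 0.9741
N(−d₂) = N(0.01) = 0.5040;  N(−d₁) = N(-0.27) = 0.3936
P = 449·0.9741·0.5040 − 454·0.3936 = 220.4349 − 178.6944 = 41.7405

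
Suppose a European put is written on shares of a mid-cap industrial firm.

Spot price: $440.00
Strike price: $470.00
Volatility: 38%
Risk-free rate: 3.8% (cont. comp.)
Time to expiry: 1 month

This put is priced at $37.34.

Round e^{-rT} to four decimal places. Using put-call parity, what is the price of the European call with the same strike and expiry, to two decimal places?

e^(−rT) = e^(−0.038·0.08333) = 0.9968
Put-call parity: C − P = S − K·e^(−rT) = 440 − 470·0.9968 = 440 − 468.4960 = -28.4960
C = P + (C − P) = 37.34 + (-28.4960) = 8.8440

$8.84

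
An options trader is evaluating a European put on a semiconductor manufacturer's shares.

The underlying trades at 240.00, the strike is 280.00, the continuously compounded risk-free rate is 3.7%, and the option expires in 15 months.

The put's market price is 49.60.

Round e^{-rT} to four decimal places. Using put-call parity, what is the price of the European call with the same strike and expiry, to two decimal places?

22.26

e^(−rT) = e^(−0.037·1.25) = 0.9548
Put-call parity: C − P = S − K·e^(−rT) = 240 − 280·0.9548 = 240 − 267.3440 = -27.3440
C = P + (C − P) = 49.60 + (-27.3440) = 22.2560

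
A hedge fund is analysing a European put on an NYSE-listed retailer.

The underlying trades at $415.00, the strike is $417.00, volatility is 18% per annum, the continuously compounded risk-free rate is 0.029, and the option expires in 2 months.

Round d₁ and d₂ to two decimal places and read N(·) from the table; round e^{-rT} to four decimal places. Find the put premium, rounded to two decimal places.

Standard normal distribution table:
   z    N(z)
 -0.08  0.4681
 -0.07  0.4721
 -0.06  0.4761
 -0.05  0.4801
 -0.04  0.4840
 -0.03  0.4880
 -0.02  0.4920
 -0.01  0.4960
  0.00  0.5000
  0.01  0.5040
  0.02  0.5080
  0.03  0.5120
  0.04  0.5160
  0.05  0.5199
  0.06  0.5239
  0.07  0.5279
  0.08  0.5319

$13.28

T = 0.1667;  σ√T = 0.0735
d₁ = [ln(415/417) + (0.029 + 0.18²/2)·0.1667] / 0.0735 = [-0.0048 + 0.0075] / 0.0735 = 0.0371 ≈ 0.04
d₂ = d₁ − σ√T = 0.0371 − 0.0735 = -0.0364 ≈ -0.04
exp(−rT) = exp(−0.029·0.1667) = 0.9952
N(−d₂) = N(0.04) = 0.5160;  N(−d₁) = N(-0.04) = 0.4840
P = 417·0.9952·0.5160 − 415·0.4840 = 214.1392 − 200.8600 = 13.2792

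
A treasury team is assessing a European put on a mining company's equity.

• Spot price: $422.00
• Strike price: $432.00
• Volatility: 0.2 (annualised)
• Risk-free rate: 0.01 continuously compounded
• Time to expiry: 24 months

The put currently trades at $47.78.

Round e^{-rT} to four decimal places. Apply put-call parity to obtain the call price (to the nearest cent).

exp(−rT) = exp(−0.01·2) = 0.9802
Put-call parity: C − P = S − K·e^(−rT) = 422 − 432·0.9802 = 422 − 423.4464 = -1.4464
C = P + (C − P) = 47.78 + (-1.4464) = 46.3336

$46.33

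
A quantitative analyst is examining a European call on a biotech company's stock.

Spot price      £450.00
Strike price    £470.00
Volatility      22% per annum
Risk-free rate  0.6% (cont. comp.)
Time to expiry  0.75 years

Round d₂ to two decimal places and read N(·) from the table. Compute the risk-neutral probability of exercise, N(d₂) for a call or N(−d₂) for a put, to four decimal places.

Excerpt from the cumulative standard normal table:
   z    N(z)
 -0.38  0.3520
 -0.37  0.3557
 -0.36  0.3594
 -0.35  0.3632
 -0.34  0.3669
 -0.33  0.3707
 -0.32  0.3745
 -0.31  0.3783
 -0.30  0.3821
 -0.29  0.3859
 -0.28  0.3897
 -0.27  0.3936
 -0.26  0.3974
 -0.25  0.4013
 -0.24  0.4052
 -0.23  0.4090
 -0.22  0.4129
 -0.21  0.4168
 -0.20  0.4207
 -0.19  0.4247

0.3821

σ√T = 0.22 × 0.8660 = 0.1905
d₁ = [ln(450/470) + (0.006 + 0.22²/2)·0.75] / 0.1905 = [-0.0435 + 0.0226] / 0.1905 = -0.1094 ⇒ -0.11
d₂ = d₁ − σ√T = -0.1094 − 0.1905 = -0.2999 ⇒ -0.30
Risk-neutral Pr[S_T > K] = N(d₂) = N(-0.30) = 0.3821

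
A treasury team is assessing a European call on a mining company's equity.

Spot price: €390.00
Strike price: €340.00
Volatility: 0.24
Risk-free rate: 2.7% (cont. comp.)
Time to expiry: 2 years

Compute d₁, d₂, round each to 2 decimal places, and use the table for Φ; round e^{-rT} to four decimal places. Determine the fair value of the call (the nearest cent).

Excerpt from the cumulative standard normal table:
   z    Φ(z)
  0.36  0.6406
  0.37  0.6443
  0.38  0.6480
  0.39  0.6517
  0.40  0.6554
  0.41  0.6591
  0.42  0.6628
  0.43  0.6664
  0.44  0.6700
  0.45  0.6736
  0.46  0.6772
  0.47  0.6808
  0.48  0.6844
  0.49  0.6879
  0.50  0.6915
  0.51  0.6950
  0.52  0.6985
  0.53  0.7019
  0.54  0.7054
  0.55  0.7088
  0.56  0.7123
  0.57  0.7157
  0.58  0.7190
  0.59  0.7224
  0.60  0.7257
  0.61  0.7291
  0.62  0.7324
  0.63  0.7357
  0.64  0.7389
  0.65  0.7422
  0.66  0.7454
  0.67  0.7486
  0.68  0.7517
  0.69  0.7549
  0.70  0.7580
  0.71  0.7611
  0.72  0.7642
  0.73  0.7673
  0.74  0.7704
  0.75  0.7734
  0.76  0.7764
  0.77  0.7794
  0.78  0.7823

σ√T = 0.24·√2 = 0.3394
d₁ = [ln(390/340) + (0.027 + ½·0.24²)·2] / (σ√T) = (0.1372 + 0.1116) / 0.3394 = 0.7330 → 0.73
d₂ = 0.7330 − 0.3394 = 0.3936 → 0.39
e^(−rT) = e^(−0.027·2) = 0.9474
C = 390·N(0.73) − 340·0.9474·N(0.39) = 390·0.7673 − 340·0.9474·0.6517 = 299.2470 − 209.9230 = 89.3240

€89.32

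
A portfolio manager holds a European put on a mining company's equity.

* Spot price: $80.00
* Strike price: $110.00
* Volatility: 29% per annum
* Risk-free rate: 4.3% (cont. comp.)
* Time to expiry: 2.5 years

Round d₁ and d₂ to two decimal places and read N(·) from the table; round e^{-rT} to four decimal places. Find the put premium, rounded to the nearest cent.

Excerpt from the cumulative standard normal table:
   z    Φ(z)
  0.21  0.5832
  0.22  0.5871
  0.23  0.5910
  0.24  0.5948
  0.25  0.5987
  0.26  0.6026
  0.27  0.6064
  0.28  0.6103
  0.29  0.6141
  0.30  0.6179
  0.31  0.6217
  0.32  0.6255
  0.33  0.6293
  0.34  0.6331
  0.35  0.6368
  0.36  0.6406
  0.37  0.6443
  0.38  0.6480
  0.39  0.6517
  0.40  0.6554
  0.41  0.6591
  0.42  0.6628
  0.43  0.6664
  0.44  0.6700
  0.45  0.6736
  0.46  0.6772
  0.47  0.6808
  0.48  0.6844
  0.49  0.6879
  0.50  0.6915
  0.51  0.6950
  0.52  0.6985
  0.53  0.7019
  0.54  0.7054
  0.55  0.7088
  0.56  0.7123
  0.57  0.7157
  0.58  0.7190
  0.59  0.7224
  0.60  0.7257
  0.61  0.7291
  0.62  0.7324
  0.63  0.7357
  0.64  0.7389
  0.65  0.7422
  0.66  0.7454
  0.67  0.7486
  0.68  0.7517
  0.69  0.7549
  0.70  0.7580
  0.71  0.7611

$27.30

σ√T = 0.29·√2.5 = 0.4585
ln(S/K) + (r + σ²/2)T = ln(80/110) + (0.043 + 0.29²/2)·2.5 = -0.3185 + 0.2126 = -0.1058
d₁ = -0.1058 / 0.4585 = -0.2308 → -0.23
d₂ = d₁ − σ√T = -0.2308 − 0.4585 = -0.6893 → -0.69
e^(−rT) = e^(−0.043·2.5) = 0.8981
N(−d₂) = N(0.69) = 0.7549;  N(−d₁) = N(0.23) = 0.5910
P = 110·0.8981·0.7549 − 80·0.5910 = 74.5773 − 47.2800 = 27.2973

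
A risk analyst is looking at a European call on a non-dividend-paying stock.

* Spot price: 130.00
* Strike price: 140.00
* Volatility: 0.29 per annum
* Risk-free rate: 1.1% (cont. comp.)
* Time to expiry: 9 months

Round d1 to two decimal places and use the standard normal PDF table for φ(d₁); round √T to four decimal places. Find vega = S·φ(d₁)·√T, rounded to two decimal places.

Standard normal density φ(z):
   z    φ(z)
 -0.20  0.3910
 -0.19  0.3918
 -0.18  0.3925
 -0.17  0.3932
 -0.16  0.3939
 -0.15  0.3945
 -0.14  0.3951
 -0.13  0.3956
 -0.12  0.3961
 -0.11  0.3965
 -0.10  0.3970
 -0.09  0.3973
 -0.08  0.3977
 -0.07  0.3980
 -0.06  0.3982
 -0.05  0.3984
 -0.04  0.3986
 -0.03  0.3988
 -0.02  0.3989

T = 0.75;  σ√T = 0.2511
d₁ = [ln(130/140) + (0.011 + ½·0.29²)·0.75] / (σ√T) = (-0.0741 + 0.0398) / 0.2511 = -0.1367 ≈ -0.14
√T = √0.75 = 0.8660
φ(d₁) = φ(-0.14) = 0.3951
vega = S·φ(d₁)·√T = 130·0.3951·0.8660 = 44.4804

44.48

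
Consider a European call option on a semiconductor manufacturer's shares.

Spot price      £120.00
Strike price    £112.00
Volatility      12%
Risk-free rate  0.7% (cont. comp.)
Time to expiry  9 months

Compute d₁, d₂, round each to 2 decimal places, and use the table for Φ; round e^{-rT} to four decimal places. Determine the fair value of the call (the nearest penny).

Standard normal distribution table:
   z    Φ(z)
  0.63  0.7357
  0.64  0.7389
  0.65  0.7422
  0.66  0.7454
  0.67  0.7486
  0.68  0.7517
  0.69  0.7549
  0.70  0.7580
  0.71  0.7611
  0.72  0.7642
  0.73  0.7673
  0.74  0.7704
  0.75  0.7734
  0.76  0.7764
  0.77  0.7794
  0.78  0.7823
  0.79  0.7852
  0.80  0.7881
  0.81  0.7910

T = 0.75;  σ√T = 0.1039
d₁ = [ln(120/112) + (0.007 + 0.12²/2)·0.75] / 0.1039 = [0.0690 + 0.0106] / 0.1039 = 0.7664 which rounds to 0.77
d₂ = d₁ − σ√T = 0.7664 − 0.1039 = 0.6624 which rounds to 0.66
e^(−rT) = e^(−0.007·0.75) = 0.9948
N(d₁) = N(0.77) = 0.7794;  N(d₂) = N(0.66) = 0.7454
C = 120·0.7794 − 112·0.9948·0.7454 = 93.5280 − 83.0507 = 10.4773

£10.48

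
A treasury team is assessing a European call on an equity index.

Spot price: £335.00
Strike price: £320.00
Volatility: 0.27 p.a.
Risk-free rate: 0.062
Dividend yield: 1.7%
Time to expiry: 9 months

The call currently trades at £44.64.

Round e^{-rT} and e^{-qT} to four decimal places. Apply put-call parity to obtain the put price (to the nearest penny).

£19.37

e^(−qT) = e^(−0.017·0.75) = 0.9873;  e^(−rT) = e^(−0.062·0.75) = 0.9546
Put-call parity: C − P = S·e^(−qT) − K·e^(−rT) = 335·0.9873 − 320·0.9546 = 330.7455 − 305.4720 = 25.2735
P = C − (C − P) = 44.64 − (25.2735) = 19.3665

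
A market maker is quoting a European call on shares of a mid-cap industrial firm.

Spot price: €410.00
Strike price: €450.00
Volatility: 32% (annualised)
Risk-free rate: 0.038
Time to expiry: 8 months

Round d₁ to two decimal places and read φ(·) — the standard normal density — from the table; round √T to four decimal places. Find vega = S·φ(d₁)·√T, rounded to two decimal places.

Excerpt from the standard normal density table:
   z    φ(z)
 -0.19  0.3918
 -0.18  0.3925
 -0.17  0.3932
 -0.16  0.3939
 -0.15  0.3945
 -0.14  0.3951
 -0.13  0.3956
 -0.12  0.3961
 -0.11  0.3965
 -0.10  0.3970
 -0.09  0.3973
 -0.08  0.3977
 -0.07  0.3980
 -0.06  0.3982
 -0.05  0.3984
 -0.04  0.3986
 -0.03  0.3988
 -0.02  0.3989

132.43

σ√T = 0.32 × 0.8165 = 0.2613
d₁ = [ln(410/450) + (0.038 + ½·0.32²)·0.6667] / (σ√T) = (-0.0931 + 0.0595) / 0.2613 = -0.1287 ≈ -0.13
√T = √0.6667 = 0.8165
φ(d₁) = φ(-0.13) = 0.3956
vega = S·φ(d₁)·√T = 410·0.3956·0.8165 = 132.4330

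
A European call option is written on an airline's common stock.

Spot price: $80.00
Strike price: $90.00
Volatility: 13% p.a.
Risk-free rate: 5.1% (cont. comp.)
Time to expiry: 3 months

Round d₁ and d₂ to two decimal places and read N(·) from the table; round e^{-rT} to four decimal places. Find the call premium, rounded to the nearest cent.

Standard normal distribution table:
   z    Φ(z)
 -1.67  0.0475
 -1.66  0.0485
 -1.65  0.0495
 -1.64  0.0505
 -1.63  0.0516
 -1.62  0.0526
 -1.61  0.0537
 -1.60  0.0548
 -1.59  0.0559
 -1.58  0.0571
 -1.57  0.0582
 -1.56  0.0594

$0.17

σ√T = 0.13·√0.25 = 0.0650
d₁ = [ln(80/90) + (0.051 + ½·0.13²)·0.25] / (σ√T) = (-0.1178 + 0.0149) / 0.0650 = -1.5834 ≈ -1.58
d₂ = -1.5834 − 0.0650 = -1.6484 ≈ -1.65
e^(−rT) = e^(−0.051·0.25) = 0.9873
N(d₁) = N(-1.58) = 0.0571;  N(d₂) = N(-1.65) = 0.0495
C = 80·0.0571 − 90·0.9873·0.0495 = 4.5680 − 4.3984 = 0.1696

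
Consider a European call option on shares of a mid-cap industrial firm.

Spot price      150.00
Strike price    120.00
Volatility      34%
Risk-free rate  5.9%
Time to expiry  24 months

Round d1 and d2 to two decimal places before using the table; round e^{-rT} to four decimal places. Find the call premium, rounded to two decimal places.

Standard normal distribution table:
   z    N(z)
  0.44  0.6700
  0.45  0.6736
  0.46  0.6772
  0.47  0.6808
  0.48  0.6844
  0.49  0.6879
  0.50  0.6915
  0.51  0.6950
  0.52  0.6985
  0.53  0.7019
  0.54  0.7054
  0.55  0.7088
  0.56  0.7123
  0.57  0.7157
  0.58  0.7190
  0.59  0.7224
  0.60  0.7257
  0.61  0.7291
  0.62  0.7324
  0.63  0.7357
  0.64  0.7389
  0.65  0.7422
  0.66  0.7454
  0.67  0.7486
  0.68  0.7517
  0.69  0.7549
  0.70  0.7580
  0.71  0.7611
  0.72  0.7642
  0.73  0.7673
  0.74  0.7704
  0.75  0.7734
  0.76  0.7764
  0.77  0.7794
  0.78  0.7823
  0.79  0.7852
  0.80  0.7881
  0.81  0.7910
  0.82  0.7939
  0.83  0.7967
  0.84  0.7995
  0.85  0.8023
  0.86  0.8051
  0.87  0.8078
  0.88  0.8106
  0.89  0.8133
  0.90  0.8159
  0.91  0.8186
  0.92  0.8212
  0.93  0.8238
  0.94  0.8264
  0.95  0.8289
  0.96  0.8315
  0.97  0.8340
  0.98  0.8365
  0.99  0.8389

σ√T = 0.34·√2 = 0.4808
ln(S/K) + (r + σ²/2)T = ln(150/120) + (0.059 + 0.34²/2)·2 = 0.2231 + 0.2336 = 0.4567
d₁ = 0.4567 / 0.4808 = 0.9499 ≈ 0.95
d₂ = d₁ − σ√T = 0.9499 − 0.4808 = 0.4691 ≈ 0.47
exp(−rT) = exp(−0.059·2) = 0.8887
N(d₁) = N(0.95) = 0.8289;  N(d₂) = N(0.47) = 0.6808
C = 150·0.8289 − 120·0.8887·0.6808 = 124.3350 − 72.6032 = 51.7318

51.73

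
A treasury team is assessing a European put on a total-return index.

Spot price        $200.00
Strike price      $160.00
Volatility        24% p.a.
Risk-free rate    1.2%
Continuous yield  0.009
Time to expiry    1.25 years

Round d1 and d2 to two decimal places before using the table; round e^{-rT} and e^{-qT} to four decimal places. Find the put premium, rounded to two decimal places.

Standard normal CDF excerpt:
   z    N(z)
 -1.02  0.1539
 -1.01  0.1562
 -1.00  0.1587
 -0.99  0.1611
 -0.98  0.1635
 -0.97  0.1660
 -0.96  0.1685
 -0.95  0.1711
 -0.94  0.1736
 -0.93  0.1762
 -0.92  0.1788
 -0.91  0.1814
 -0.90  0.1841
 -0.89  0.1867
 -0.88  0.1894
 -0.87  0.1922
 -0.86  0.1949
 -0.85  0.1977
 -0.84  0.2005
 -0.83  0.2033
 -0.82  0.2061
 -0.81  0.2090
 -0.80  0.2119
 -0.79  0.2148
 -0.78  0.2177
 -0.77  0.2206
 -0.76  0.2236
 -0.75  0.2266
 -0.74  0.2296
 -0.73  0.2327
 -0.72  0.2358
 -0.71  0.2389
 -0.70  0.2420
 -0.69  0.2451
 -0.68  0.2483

σ√T = 0.24·√1.25 = 0.2683
d₁ = [ln(200/160) + (0.012 − 0.009 + ½·0.24²)·1.25] / (σ√T) = (0.2231 + 0.0398) / 0.2683 = 0.9797 ⇒ 0.98
d₂ = 0.9797 − 0.2683 = 0.7114 ⇒ 0.71
e^(−qT) = e^(−0.009·1.25) = 0.9888;  e^(−rT) = e^(−0.012·1.25) = 0.9851
P = 160·0.9851·N(-0.71) − 200·0.9888·N(-0.98) = 160·0.9851·0.2389 − 200·0.9888·0.1635 = 37.6545 − 32.3338 = 5.3207

$5.32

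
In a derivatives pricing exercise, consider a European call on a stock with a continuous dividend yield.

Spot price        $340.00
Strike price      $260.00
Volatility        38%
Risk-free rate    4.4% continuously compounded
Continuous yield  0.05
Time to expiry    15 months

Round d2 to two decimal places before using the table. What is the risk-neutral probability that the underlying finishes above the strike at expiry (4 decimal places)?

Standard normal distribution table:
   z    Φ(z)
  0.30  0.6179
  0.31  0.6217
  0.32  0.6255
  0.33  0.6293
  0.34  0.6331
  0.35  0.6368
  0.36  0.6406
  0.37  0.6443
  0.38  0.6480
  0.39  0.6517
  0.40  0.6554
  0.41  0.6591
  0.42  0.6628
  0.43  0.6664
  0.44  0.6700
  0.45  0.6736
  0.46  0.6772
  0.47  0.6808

σ√T = 0.38 × 1.1180 = 0.4249
d₁ = [ln(340/260) + (0.044 − 0.05 + 0.38²/2)·1.25] / 0.4249 = [0.2683 + 0.0827] / 0.4249 = 0.8262 ≈ 0.83
d₂ = d₁ − σ√T = 0.8262 − 0.4249 = 0.4013 ≈ 0.40
Risk-neutral Pr[S_T > K] = N(d₂) = N(0.40) = 0.6554

0.6554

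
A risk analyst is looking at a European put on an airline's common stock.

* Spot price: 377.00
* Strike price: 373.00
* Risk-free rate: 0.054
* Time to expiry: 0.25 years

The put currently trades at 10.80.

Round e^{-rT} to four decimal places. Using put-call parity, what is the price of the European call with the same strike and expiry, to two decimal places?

19.80

e^(−rT) = e^(−0.054·0.25) = 0.9866
Put-call parity: C − P = S − K·e^(−rT) = 377 − 373·0.9866 = 377 − 368.0018 = 8.9982
C = P + (C − P) = 10.80 + (8.9982) = 19.7982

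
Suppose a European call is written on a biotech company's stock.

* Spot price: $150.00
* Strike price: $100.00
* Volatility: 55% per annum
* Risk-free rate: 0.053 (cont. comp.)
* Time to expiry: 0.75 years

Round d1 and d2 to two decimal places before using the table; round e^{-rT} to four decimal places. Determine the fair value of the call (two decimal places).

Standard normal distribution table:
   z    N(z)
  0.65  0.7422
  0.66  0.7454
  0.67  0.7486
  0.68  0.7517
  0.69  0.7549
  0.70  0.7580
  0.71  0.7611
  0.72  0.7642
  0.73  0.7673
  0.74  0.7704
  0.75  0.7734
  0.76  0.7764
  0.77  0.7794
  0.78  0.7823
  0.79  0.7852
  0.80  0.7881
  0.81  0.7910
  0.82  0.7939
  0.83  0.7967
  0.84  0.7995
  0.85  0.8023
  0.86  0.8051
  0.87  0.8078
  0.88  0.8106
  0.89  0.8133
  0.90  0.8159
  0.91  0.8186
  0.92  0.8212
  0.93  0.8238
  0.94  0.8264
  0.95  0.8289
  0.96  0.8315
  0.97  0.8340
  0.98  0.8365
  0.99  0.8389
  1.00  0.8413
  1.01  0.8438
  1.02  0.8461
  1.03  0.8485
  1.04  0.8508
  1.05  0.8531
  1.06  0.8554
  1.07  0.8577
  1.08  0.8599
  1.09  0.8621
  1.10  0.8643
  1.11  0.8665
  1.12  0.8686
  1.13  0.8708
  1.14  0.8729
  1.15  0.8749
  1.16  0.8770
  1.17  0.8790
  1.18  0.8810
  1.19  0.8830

$59.01

σ√T = 0.55 × 0.8660 = 0.4763
ln(S/K) + (r + σ²/2)T = ln(150/100) + (0.053 + 0.55²/2)·0.75 = 0.4055 + 0.1532 = 0.5587
d₁ = 0.5587 / 0.4763 = 1.1729 ⇒ 1.17
d₂ = d₁ − σ√T = 1.1729 − 0.4763 = 0.6966 ⇒ 0.70
e^(−rT) = e^(−0.053·0.75) = 0.9610
C = 150·N(1.17) − 100·0.9610·N(0.70) = 150·0.8790 − 100·0.9610·0.7580 = 131.8500 − 72.8438 = 59.0062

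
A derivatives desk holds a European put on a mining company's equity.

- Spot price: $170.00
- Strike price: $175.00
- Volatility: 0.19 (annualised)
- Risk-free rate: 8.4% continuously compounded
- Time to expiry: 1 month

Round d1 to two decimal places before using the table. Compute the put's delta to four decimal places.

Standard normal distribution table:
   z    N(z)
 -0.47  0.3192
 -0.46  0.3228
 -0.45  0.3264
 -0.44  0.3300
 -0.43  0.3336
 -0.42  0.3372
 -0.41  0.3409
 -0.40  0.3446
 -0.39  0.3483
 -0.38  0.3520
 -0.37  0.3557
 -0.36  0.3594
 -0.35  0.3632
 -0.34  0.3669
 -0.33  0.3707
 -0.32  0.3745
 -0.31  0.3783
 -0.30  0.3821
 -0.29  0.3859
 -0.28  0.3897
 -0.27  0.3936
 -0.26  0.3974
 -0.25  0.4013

-0.6443

σ√T = 0.19·√0.08333 = 0.0548
ln(S/K) + (r + σ²/2)T = ln(170/175) + (0.084 + 0.19²/2)·0.08333 = -0.0290 + 0.0085 = -0.0205
d₁ = -0.0205 / 0.0548 = -0.3735 → -0.37
N(d₁) = N(-0.37) = 0.3557
Δ_put = N(d₁) − 1 = 0.3557 − 1 = -0.6443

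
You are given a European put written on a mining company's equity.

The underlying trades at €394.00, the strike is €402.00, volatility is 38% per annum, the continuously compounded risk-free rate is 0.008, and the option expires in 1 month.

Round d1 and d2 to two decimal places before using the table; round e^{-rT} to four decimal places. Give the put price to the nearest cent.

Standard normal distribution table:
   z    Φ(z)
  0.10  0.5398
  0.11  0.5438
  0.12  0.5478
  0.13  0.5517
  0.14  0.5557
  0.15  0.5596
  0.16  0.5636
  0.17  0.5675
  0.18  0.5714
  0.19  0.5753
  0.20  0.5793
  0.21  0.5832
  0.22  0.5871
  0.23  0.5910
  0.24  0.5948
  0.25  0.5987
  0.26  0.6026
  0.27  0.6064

€21.58

σ√T = 0.38 × 0.2887 = 0.1097
d₁ = [ln(394/402) + (0.008 + ½·0.38²)·0.08333] / (σ√T) = (-0.0201 + 0.0067) / 0.1097 = -0.1223 ⇒ -0.12
d₂ = -0.1223 − 0.1097 = -0.2320 ⇒ -0.23
e^(−rT) = e^(−0.008·0.08333) = 0.9993
P = 402·0.9993·N(0.23) − 394·N(0.12) = 402·0.9993·0.5910 − 394·0.5478 = 237.4157 − 215.8332 = 21.5825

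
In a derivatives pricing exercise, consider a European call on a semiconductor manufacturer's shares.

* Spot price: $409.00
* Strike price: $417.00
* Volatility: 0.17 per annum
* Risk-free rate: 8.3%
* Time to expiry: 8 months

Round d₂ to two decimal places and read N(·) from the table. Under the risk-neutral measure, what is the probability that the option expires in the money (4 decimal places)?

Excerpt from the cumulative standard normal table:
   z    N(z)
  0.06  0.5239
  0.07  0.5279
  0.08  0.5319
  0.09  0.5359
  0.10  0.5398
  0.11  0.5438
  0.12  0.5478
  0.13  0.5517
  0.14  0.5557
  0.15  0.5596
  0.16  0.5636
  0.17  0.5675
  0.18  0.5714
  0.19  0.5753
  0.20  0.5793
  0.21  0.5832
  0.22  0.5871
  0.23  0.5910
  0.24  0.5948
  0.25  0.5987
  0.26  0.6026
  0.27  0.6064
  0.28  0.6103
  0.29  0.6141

σ√T = 0.17·√0.6667 = 0.1388
d₁ = [ln(409/417) + (0.083 + 0.17²/2)·0.6667] / 0.1388 = [-0.0194 + 0.0650] / 0.1388 = 0.3285 ⇒ 0.33
d₂ = d₁ − σ√T = 0.3285 − 0.1388 = 0.1897 ⇒ 0.19
Pr(exercise) under Q = N(d₂) = 0.5753

0.5753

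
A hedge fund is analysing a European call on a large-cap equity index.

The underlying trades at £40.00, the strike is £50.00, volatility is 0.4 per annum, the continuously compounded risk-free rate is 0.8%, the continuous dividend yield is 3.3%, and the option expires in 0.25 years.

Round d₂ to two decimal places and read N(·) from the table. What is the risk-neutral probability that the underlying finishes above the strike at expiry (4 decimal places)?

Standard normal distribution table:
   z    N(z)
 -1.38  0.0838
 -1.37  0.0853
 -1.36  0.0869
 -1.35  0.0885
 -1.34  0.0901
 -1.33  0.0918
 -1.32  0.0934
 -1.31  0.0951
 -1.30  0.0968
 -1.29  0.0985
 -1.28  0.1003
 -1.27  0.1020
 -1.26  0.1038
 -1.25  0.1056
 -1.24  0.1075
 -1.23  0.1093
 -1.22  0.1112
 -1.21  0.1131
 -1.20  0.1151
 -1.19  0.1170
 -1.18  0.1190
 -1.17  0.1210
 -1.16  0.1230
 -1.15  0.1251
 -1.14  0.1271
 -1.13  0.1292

0.1056

T = 0.25;  σ√T = 0.2000
d₁ = [ln(40/50) + (0.008 − 0.033 + ½·0.4²)·0.25] / (σ√T) = (-0.2231 + 0.0138) / 0.2000 = -1.0470 ≈ -1.05
d₂ = -1.0470 − 0.2000 = -1.2470 ≈ -1.25
Pr(exercise) under Q = N(d₂) = 0.1056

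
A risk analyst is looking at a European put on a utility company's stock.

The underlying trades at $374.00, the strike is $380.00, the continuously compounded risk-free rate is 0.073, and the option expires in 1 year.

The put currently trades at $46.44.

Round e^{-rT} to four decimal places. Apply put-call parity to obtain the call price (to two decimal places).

$67.19

e^(−rT) = e^(−0.073·1) = 0.9296
Put-call parity: C − P = S − K·e^(−rT) = 374 − 380·0.9296 = 374 − 353.2480 = 20.7520
C = P + (C − P) = 46.44 + (20.7520) = 67.1920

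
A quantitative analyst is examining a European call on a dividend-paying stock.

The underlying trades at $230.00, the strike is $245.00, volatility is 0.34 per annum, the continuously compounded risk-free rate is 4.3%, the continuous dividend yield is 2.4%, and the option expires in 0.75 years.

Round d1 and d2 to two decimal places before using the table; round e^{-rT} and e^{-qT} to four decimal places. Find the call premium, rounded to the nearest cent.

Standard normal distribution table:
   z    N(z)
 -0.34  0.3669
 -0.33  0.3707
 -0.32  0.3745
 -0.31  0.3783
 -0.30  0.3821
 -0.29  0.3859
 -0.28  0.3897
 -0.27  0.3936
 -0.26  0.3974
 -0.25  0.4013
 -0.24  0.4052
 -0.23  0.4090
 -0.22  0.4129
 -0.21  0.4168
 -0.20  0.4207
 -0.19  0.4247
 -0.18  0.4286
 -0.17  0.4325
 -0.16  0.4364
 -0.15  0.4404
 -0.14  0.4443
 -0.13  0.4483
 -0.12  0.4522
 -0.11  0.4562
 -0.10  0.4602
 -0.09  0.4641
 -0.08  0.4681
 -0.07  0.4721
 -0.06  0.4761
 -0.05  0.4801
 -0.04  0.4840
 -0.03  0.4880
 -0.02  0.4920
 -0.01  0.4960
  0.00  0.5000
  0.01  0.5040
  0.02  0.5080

σ√T = 0.34·√0.75 = 0.2944
d₁ = [ln(230/245) + (0.043 − 0.024 + 0.34²/2)·0.75] / 0.2944 = [-0.0632 + 0.0576] / 0.2944 = -0.0189 ≈ -0.02
d₂ = d₁ − σ√T = -0.0189 − 0.2944 = -0.3134 ≈ -0.31
e^(−qT) = e^(−0.024·0.75) = 0.9822;  e^(−rT) = e^(−0.043·0.75) = 0.9683
N(d₁) = N(-0.02) = 0.4920;  N(d₂) = N(-0.31) = 0.3783
C = 230·0.9822·0.4920 − 245·0.9683·0.3783 = 111.1458 − 89.7454 = 21.4003

$21.40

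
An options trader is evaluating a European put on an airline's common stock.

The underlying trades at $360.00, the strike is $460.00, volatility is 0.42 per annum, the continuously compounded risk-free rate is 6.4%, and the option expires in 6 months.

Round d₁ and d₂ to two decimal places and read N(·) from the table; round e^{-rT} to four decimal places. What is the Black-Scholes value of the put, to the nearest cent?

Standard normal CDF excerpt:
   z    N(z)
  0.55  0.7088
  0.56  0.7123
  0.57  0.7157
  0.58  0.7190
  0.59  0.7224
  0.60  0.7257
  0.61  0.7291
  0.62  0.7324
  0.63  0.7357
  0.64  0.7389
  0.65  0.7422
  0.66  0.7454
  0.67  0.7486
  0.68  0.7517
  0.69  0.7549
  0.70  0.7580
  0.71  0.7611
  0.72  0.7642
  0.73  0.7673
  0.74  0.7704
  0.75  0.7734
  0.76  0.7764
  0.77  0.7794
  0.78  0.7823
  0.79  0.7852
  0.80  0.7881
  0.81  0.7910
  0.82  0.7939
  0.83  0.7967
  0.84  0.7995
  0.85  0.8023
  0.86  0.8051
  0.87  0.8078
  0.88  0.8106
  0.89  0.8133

$102.23

T = 0.5;  σ√T = 0.2970
d₁ = [ln(360/460) + (0.064 + 0.42²/2)·0.5] / 0.2970 = [-0.2451 + 0.0761] / 0.2970 = -0.5691 ≈ -0.57
d₂ = d₁ − σ√T = -0.5691 − 0.2970 = -0.8661 ≈ -0.87
e^(−rT) = e^(−0.064·0.5) = 0.9685
N(−d₂) = N(0.87) = 0.8078;  N(−d₁) = N(0.57) = 0.7157
P = 460·0.9685·0.8078 − 360·0.7157 = 359.8830 − 257.6520 = 102.2310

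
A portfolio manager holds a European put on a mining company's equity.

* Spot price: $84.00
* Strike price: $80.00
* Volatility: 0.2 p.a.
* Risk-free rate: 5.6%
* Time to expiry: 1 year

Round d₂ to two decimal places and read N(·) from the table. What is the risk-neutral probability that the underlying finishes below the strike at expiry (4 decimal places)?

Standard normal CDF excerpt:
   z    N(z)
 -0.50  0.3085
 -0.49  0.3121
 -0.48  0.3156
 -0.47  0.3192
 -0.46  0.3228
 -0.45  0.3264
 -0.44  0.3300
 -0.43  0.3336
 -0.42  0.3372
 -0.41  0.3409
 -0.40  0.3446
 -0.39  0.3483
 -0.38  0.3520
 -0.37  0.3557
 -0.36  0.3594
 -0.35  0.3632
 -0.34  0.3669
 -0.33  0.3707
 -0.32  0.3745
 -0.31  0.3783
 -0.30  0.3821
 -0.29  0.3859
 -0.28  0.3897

0.3372

T = 1;  σ√T = 0.2000
d₁ = [ln(84/80) + (0.056 + 0.2²/2)·1] / 0.2000 = [0.0488 + 0.0760] / 0.2000 = 0.6240 ≈ 0.62
d₂ = d₁ − σ√T = 0.6240 − 0.2000 = 0.4240 ≈ 0.42
Pr(exercise) under Q = N(−d₂) = N(-0.42) = 0.3372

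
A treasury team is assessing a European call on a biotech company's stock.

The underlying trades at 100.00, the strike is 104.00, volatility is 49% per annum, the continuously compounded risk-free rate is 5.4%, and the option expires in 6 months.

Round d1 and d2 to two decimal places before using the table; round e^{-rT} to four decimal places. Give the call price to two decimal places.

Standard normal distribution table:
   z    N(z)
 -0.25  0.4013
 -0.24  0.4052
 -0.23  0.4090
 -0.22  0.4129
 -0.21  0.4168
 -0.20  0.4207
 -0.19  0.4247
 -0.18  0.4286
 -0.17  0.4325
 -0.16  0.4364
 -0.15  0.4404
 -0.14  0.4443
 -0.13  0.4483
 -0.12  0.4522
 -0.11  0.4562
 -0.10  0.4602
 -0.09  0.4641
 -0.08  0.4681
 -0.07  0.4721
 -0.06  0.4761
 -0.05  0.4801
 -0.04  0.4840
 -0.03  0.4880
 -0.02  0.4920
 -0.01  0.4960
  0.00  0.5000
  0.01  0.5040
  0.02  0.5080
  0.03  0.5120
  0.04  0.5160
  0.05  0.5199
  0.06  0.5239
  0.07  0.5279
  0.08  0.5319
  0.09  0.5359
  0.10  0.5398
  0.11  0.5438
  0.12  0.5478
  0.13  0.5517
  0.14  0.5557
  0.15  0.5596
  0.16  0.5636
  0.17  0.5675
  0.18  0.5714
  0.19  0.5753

13.38

σ√T = 0.49 × 0.7071 = 0.3465
ln(S/K) + (r + σ²/2)T = ln(100/104) + (0.054 + 0.49²/2)·0.5 = -0.0392 + 0.0870 = 0.0478
d₁ = 0.0478 / 0.3465 = 0.1380 ⇒ 0.14
d₂ = d₁ − σ√T = 0.1380 − 0.3465 = -0.2085 ⇒ -0.21
e^(−rT) = e^(−0.054·0.5) = 0.9734
C = 100·N(0.14) − 104·0.9734·N(-0.21) = 100·0.5557 − 104·0.9734·0.4168 = 55.5700 − 42.1942 = 13.3758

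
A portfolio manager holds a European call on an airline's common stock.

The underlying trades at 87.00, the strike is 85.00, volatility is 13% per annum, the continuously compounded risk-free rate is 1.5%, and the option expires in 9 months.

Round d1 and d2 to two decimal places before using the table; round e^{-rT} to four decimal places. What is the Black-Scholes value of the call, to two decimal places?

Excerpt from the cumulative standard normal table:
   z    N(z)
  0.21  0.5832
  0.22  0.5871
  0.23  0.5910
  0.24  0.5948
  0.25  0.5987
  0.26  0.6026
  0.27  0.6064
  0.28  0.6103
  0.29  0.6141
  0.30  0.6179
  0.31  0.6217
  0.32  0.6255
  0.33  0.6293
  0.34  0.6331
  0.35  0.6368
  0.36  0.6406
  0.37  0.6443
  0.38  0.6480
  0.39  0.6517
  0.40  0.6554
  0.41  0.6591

5.41

σ√T = 0.13·√0.75 = 0.1126
ln(S/K) + (r + σ²/2)T = ln(87/85) + (0.015 + 0.13²/2)·0.75 = 0.0233 + 0.0176 = 0.0408
d₁ = 0.0408 / 0.1126 = 0.3628 ≈ 0.36
d₂ = d₁ − σ√T = 0.3628 − 0.1126 = 0.2502 ≈ 0.25
e^(−rT) = e^(−0.015·0.75) = 0.9888
C = 87·N(0.36) − 85·0.9888·N(0.25) = 87·0.6406 − 85·0.9888·0.5987 = 55.7322 − 50.3195 = 5.4127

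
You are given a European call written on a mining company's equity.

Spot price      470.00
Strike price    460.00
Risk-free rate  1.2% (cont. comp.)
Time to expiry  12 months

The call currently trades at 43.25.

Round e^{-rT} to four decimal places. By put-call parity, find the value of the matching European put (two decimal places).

e^(−rT) = e^(−0.012·1) = 0.9881
Put-call parity: C − P = S − K·e^(−rT) = 470 − 460·0.9881 = 470 − 454.5260 = 15.4740
P = C − (C − P) = 43.25 − (15.4740) = 27.7760

27.78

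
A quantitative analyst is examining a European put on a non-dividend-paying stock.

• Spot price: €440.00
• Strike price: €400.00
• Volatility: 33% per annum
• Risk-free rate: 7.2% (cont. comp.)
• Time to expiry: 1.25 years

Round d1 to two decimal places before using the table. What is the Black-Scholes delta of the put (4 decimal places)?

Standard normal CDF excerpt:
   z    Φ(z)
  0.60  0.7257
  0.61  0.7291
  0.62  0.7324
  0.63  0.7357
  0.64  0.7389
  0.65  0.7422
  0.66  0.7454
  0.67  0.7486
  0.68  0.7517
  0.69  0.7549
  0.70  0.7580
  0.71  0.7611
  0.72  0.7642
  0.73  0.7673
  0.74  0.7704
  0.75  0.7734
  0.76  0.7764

σ√T = 0.33·√1.25 = 0.3690
d₁ = [ln(440/400) + (0.072 + 0.33²/2)·1.25] / 0.3690 = [0.0953 + 0.1581] / 0.3690 = 0.6867 ≈ 0.69
N(d₁) = N(0.69) = 0.7549
Δ_put = N(d₁) − 1 = 0.7549 − 1 = -0.2451

-0.2451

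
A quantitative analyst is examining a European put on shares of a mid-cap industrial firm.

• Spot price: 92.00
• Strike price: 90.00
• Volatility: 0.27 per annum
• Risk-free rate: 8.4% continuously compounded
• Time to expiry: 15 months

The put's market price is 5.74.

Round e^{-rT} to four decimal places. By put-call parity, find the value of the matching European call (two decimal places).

e^(−rT) = e^(−0.084·1.25) = 0.9003
Put-call parity: C − P = S − K·e^(−rT) = 92 − 90·0.9003 = 92 − 81.0270 = 10.9730
C = P + (C − P) = 5.74 + (10.9730) = 16.7130

16.71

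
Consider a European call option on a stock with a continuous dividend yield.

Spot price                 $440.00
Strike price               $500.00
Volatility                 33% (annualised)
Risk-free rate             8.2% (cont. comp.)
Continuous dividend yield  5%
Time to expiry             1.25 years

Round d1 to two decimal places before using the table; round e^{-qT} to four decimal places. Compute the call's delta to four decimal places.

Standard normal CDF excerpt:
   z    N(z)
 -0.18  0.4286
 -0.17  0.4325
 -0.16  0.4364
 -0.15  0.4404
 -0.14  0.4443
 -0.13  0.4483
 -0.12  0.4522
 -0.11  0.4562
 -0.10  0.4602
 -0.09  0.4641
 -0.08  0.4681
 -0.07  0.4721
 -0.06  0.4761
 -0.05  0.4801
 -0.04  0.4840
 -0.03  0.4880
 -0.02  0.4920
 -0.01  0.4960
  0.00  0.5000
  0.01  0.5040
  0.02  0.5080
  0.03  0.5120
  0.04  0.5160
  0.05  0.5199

0.4510

T = 1.25;  σ√T = 0.3690
d₁ = [ln(440/500) + (0.082 − 0.05 + ½·0.33²)·1.25] / (σ√T) = (-0.1278 + 0.1081) / 0.3690 = -0.0536 → -0.05
N(d₁) = N(-0.05) = 0.4801
Δ_call = e^(−qT)·N(d₁) = 0.9394·0.4801 = 0.4510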